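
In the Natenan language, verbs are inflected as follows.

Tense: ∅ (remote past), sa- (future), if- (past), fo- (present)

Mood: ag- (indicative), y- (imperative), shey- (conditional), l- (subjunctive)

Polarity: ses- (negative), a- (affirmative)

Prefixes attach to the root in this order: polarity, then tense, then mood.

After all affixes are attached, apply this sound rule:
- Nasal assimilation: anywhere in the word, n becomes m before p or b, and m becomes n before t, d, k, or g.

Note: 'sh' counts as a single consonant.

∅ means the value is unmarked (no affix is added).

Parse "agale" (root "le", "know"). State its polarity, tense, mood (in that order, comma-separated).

affirmative, remote past, indicative

Segment: ag-a-le.
polarity: a- → affirmative.
tense: ∅ → remote past.
mood: ag- → indicative.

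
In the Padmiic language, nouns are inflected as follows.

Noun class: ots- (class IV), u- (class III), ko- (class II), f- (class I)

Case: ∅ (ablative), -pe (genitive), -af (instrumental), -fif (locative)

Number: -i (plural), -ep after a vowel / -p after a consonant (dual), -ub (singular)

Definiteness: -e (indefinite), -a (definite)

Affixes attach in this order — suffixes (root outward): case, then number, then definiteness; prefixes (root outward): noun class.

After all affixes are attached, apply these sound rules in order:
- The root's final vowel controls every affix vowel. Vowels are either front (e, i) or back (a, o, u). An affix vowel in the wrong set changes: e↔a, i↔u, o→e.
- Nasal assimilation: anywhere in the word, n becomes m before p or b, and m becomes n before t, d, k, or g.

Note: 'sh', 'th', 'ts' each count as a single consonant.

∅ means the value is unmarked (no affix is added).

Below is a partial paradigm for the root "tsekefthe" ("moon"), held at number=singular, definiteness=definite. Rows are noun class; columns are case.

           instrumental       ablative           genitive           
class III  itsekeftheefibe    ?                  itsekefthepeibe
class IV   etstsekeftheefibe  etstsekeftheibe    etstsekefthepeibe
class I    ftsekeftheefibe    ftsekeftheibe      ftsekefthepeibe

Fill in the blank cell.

case = ablative: zero marking, form stays tsekefthe.
Attach number singular -ub → tsekeftheub.
Attach definiteness definite -a → tsekeftheuba.
Attach noun class class III u- → utsekeftheuba.
Apply vowel harmony: utsekeftheuba → itsekeftheibe.
Nasal assimilation: no change.

itsekeftheibe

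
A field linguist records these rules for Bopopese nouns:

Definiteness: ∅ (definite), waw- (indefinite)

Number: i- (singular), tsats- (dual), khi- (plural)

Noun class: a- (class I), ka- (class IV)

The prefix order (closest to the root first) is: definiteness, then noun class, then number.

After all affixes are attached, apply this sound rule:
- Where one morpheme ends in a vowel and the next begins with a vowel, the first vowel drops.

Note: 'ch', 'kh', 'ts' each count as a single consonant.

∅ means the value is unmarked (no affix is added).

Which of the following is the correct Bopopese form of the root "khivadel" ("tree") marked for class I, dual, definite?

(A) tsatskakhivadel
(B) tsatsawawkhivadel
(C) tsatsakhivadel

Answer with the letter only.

C

definiteness = definite: zero marking, form stays khivadel.
Attach noun class class I a- → akhivadel.
Attach number dual tsats- → tsatsakhivadel.
Vowel deletion: no change.
So the correct form is tsatsakhivadel, option (C).
(A) tsatskakhivadel is wrong: it uses class IV instead of class I for noun class.
(B) tsatsawawkhivadel is wrong: it uses indefinite instead of definite for definiteness.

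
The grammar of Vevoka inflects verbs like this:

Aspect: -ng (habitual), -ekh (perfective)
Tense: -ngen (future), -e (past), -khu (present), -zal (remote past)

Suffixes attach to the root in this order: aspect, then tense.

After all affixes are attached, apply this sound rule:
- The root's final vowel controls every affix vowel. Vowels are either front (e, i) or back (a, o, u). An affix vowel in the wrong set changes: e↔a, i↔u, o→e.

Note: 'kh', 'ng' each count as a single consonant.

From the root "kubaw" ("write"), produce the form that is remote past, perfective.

kubawakhzal

Attach aspect perfective -ekh → kubawekh.
Attach tense remote past -zal → kubawekhzal.
Apply vowel harmony: kubawekhzal → kubawakhzal.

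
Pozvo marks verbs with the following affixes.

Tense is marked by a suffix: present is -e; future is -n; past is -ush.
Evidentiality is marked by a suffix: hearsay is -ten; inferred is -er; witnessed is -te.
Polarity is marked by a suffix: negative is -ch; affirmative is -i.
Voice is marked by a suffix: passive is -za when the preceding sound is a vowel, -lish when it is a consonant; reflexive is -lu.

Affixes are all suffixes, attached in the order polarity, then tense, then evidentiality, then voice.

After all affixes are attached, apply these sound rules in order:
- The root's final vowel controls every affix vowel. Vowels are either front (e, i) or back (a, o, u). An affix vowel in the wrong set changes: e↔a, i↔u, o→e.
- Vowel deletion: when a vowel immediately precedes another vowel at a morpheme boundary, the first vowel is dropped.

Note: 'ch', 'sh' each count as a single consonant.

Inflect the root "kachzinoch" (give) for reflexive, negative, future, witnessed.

kachzinochchntalu

Attach polarity negative -ch → kachzinochch.
Attach tense future -n → kachzinochchn.
Attach evidentiality witnessed -te → kachzinochchnte.
Attach voice reflexive -lu → kachzinochchntelu.
Apply vowel harmony: kachzinochchntelu → kachzinochchntalu.
Vowel deletion: no change.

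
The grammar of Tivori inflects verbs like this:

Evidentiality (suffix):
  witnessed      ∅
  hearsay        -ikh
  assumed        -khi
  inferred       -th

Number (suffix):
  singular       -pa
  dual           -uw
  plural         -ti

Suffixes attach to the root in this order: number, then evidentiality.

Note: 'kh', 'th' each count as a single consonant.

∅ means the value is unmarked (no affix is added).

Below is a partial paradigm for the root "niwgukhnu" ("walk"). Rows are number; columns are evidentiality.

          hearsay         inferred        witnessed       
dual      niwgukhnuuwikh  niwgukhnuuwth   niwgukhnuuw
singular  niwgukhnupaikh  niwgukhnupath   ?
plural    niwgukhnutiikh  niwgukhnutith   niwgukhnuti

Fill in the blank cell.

niwgukhnupa

Attach number singular -pa → niwgukhnupa.
evidentiality = witnessed: zero marking, form stays niwgukhnupa.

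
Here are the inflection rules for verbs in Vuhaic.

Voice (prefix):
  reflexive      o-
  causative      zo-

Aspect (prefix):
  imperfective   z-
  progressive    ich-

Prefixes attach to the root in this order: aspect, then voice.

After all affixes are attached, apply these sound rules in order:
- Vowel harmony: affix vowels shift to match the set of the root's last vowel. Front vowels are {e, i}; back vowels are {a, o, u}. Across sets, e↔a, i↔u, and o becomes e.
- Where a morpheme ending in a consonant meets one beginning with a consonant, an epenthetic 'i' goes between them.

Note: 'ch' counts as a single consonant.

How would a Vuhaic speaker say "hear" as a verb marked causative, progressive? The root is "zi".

zeichizi

Attach aspect progressive ich- → ichzi.
Attach voice causative zo- → zoichzi.
Apply vowel harmony: zoichzi → zeichzi.
Apply epenthesis: zeichzi → zeichizi.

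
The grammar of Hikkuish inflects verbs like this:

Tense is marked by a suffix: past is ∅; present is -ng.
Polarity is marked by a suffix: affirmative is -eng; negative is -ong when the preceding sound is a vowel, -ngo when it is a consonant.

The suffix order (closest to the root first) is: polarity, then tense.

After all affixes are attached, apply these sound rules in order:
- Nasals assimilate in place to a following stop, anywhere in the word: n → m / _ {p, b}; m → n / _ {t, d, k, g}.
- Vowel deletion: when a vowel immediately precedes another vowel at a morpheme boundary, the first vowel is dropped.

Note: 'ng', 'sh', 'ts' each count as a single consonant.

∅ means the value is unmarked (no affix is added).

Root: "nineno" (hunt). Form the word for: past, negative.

Attach polarity negative -ong (after vowel 'o') → ninenoong.
tense = past: zero marking, form stays ninenoong.
Nasal assimilation: no change.
Apply vowel deletion: ninenoong → ninenong.

ninenong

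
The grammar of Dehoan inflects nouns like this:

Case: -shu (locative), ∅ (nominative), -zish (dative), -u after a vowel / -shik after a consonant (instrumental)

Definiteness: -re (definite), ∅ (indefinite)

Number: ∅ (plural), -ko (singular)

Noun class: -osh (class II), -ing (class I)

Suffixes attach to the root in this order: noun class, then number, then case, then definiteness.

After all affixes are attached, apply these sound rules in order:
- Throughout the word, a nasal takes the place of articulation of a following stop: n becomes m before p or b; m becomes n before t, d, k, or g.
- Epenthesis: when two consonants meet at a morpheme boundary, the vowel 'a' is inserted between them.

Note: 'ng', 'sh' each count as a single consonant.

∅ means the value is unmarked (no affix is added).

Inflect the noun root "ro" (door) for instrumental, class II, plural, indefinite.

Attach noun class class II -osh → roosh.
number = plural: zero marking, form stays roosh.
Attach case instrumental -shik (after consonant 'sh') → rooshshik.
definiteness = indefinite: zero marking, form stays rooshshik.
Nasal assimilation: no change.
Apply epenthesis: rooshshik → rooshashik.

rooshashik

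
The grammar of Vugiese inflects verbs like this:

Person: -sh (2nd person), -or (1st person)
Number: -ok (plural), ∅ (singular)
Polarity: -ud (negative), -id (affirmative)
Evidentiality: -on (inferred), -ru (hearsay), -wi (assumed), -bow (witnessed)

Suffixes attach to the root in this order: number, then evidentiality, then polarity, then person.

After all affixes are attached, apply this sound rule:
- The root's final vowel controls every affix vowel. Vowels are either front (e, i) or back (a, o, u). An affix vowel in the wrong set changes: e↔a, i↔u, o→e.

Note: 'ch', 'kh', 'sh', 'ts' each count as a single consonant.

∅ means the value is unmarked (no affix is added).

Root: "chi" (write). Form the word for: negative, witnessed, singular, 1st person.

chibewider

number = singular: zero marking, form stays chi.
Attach evidentiality witnessed -bow → chibow.
Attach polarity negative -ud → chibowud.
Attach person 1st person -or → chibowudor.
Apply vowel harmony: chibowudor → chibewider.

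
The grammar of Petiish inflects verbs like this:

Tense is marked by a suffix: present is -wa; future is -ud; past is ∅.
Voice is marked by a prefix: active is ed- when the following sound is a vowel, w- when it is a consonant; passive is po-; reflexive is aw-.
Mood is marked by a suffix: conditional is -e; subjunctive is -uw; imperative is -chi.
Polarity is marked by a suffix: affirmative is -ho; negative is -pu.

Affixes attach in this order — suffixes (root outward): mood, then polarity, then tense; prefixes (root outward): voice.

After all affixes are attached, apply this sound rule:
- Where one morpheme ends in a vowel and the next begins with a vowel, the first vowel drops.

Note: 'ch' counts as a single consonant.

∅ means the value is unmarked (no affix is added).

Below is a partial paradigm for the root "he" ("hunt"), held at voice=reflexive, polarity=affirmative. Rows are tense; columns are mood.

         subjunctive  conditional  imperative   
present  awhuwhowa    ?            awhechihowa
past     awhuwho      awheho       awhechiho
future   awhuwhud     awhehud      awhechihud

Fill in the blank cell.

Attach voice reflexive aw- → awhe.
Attach mood conditional -e → awhee.
Attach polarity affirmative -ho → awheeho.
Attach tense present -wa → awheehowa.
Apply vowel deletion: awheehowa → awhehowa.

awhehowa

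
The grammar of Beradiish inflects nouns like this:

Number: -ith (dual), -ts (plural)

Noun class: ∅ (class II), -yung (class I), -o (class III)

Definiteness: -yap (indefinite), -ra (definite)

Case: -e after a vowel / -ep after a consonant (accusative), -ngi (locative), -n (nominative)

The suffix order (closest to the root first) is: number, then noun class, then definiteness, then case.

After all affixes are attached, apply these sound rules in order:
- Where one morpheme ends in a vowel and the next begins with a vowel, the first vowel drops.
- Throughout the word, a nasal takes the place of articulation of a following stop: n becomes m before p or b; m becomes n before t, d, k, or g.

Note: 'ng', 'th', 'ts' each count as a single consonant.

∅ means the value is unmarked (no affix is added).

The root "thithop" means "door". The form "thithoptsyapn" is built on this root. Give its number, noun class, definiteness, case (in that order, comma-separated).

plural, class II, indefinite, nominative

Segment: thithop-ts-yap-n.
number: -ts → plural.
noun class: ∅ → class II.
definiteness: -yap → indefinite.
case: -n → nominative.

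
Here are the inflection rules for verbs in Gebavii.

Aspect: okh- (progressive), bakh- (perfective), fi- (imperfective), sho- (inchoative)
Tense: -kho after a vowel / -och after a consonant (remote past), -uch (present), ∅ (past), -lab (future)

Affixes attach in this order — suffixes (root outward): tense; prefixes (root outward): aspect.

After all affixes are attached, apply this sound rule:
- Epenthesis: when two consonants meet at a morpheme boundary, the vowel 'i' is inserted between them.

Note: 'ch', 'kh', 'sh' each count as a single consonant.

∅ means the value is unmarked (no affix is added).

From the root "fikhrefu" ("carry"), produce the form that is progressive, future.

Attach aspect progressive okh- → okhfikhrefu.
Attach tense future -lab → okhfikhrefulab.
Apply epenthesis: okhfikhrefulab → okhifikhrefulab.

okhifikhrefulab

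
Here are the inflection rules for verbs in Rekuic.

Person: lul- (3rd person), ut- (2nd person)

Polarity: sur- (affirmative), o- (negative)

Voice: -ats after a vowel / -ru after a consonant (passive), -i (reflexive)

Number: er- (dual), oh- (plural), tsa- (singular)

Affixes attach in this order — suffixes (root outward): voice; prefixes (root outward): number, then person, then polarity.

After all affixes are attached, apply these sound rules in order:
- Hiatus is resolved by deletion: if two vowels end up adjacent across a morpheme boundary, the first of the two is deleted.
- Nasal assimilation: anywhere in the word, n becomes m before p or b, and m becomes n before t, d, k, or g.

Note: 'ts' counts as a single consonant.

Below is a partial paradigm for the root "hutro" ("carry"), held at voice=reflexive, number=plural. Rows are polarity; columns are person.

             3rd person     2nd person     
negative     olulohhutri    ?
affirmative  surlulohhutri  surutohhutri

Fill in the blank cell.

Attach voice reflexive -i → hutroi.
Attach number plural oh- → ohhutroi.
Attach person 2nd person ut- → utohhutroi.
Attach polarity negative o- → outohhutroi.
Apply vowel deletion: outohhutroi → utohhutri.
Nasal assimilation: no change.

utohhutri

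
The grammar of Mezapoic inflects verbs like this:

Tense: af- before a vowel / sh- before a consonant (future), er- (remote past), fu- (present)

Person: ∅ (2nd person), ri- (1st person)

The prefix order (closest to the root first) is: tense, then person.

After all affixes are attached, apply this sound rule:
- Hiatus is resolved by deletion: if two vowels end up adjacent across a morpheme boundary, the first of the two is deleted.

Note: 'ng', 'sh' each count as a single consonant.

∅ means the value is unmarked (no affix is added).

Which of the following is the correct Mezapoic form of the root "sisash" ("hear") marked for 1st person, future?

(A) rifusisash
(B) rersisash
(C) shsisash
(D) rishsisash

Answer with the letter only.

D

Attach tense future sh- (before consonant 's') → shsisash.
Attach person 1st person ri- → rishsisash.
Vowel deletion: no change.
So the correct form is rishsisash, option (D).
(A) rifusisash is wrong: it uses present instead of future for tense.
(C) shsisash is wrong: it uses 2nd person instead of 1st person for person.
(B) rersisash is wrong: it uses remote past instead of future for tense.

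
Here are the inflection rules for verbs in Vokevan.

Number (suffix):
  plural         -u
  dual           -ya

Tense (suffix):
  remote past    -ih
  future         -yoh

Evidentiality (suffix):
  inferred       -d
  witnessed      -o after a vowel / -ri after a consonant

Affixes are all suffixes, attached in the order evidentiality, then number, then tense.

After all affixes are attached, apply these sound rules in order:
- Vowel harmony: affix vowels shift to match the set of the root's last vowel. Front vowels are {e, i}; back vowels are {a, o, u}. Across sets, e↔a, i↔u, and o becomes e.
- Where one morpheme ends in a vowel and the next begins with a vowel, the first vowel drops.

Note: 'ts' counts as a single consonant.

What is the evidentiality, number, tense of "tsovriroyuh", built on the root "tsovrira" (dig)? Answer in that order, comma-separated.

Segment: tsovrira-o-ya-ih.
evidentiality: -o/ri → witnessed.
number: -ya → dual.
tense: -ih → remote past.

witnessed, dual, remote past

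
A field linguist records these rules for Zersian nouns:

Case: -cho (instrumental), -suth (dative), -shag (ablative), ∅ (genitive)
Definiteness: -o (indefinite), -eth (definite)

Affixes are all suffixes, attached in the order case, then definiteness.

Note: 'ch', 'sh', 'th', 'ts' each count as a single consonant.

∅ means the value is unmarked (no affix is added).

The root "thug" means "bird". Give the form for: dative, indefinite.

thugsutho

Attach case dative -suth → thugsuth.
Attach definiteness indefinite -o → thugsutho.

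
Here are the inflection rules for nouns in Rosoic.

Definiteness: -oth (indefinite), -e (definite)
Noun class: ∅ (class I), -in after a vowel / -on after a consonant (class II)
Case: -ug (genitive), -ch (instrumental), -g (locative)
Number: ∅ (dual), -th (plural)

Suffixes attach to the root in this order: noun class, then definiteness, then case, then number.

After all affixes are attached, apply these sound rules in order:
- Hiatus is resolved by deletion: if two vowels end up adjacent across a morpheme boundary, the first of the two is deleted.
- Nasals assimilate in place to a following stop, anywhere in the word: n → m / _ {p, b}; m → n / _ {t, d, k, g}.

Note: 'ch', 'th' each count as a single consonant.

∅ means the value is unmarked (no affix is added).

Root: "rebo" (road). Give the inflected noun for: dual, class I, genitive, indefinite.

rebothug

noun class = class I: zero marking, form stays rebo.
Attach definiteness indefinite -oth → rebooth.
Attach case genitive -ug → reboothug.
number = dual: zero marking, form stays reboothug.
Apply vowel deletion: reboothug → rebothug.
Nasal assimilation: no change.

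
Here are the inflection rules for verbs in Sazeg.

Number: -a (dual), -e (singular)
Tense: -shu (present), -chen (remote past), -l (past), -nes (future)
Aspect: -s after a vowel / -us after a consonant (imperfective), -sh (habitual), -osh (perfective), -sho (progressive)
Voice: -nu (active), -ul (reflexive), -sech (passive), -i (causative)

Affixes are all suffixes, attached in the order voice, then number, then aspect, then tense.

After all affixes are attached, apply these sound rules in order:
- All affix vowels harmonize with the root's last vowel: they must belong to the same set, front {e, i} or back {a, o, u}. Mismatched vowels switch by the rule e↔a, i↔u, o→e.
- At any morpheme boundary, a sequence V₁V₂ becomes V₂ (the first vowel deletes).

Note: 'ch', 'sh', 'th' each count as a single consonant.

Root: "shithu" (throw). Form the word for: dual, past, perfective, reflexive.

Attach voice reflexive -ul → shithuul.
Attach number dual -a → shithuula.
Attach aspect perfective -osh → shithuulaosh.
Attach tense past -l → shithuulaoshl.
Vowel harmony: no change.
Apply vowel deletion: shithuulaoshl → shithuloshl.

shithuloshl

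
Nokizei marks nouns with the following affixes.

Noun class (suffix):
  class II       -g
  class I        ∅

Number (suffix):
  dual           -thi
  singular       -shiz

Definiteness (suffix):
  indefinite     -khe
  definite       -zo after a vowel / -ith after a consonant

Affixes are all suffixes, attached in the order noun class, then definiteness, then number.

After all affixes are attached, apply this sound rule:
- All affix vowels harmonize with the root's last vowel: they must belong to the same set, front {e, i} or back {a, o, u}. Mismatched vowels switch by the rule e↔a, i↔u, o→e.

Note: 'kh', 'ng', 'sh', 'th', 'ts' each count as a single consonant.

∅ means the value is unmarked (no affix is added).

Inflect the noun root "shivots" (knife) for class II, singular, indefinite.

shivotsgkhashuz

Attach noun class class II -g → shivotsg.
Attach definiteness indefinite -khe → shivotsgkhe.
Attach number singular -shiz → shivotsgkheshiz.
Apply vowel harmony: shivotsgkheshiz → shivotsgkhashuz.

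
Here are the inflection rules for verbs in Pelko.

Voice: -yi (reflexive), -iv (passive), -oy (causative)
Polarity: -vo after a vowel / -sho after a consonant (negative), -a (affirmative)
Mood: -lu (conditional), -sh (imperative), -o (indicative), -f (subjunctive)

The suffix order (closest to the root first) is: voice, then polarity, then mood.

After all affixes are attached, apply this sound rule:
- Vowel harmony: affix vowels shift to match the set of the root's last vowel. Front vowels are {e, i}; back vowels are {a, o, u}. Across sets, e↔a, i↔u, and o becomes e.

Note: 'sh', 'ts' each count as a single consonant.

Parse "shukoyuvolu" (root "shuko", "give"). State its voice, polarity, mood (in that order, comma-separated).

Segment: shuko-yi-vo-lu.
voice: -yi → reflexive.
polarity: -vo/sho → negative.
mood: -lu → conditional.

reflexive, negative, conditional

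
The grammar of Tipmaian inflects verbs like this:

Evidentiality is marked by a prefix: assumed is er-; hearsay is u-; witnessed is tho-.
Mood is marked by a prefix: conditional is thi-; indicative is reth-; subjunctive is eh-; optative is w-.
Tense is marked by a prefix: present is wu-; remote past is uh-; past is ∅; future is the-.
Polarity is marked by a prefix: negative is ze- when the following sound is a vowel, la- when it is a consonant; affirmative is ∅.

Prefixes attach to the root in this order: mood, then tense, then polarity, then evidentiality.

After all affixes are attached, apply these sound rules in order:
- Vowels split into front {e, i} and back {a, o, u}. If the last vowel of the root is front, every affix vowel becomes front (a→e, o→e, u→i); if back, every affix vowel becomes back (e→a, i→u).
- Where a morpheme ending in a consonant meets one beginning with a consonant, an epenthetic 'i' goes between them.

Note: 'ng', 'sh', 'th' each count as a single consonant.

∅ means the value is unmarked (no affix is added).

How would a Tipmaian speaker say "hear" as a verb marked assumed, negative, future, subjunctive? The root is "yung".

Attach mood subjunctive eh- → ehyung.
Attach tense future the- → theehyung.
Attach polarity negative la- (before consonant 'th') → latheehyung.
Attach evidentiality assumed er- → erlatheehyung.
Apply vowel harmony: erlatheehyung → arlathaahyung.
Apply epenthesis: arlathaahyung → arilathaahiyung.

arilathaahiyung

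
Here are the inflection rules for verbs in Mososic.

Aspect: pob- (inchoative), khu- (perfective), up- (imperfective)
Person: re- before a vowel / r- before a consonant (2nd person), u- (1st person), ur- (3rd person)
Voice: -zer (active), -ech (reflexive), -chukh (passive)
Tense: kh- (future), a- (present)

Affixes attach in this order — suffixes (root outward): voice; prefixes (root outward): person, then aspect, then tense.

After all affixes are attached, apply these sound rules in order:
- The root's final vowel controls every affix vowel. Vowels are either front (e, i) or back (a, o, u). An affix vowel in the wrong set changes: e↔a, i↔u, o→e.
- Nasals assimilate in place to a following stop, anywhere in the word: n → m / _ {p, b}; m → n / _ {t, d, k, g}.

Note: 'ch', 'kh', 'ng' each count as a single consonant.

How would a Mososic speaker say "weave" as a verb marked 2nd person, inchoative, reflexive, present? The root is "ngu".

apobrnguach

Attach person 2nd person r- (before consonant 'ng') → rngu.
Attach voice reflexive -ech → rnguech.
Attach aspect inchoative pob- → pobrnguech.
Attach tense present a- → apobrnguech.
Apply vowel harmony: apobrnguech → apobrnguach.
Nasal assimilation: no change.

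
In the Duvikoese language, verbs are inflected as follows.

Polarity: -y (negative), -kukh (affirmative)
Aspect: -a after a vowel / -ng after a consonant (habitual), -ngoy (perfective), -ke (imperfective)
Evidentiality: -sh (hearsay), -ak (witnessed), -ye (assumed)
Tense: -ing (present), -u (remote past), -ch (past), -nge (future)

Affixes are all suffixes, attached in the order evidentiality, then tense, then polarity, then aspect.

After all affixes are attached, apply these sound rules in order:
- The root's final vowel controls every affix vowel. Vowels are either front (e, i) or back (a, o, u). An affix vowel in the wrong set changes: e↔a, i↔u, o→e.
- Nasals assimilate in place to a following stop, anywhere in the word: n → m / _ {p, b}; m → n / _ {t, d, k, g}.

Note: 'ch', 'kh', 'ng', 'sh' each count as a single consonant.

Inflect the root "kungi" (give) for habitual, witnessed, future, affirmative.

kungiekngekikhng

Attach evidentiality witnessed -ak → kungiak.
Attach tense future -nge → kungiaknge.
Attach polarity affirmative -kukh → kungiakngekukh.
Attach aspect habitual -ng (after consonant 'kh') → kungiakngekukhng.
Apply vowel harmony: kungiakngekukhng → kungiekngekikhng.
Nasal assimilation: no change.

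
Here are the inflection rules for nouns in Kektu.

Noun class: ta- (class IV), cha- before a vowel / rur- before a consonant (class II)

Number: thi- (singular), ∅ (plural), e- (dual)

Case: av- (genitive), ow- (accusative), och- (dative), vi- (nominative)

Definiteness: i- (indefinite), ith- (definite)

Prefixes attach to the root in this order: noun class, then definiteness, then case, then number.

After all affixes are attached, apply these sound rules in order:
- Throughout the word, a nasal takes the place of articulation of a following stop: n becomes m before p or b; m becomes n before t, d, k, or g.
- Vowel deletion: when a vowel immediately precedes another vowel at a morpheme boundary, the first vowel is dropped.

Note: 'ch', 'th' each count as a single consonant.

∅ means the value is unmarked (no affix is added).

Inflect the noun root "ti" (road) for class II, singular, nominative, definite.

Attach noun class class II rur- (before consonant 't') → rurti.
Attach definiteness definite ith- → ithrurti.
Attach case nominative vi- → viithrurti.
Attach number singular thi- → thiviithrurti.
Nasal assimilation: no change.
Apply vowel deletion: thiviithrurti → thivithrurti.

thivithrurti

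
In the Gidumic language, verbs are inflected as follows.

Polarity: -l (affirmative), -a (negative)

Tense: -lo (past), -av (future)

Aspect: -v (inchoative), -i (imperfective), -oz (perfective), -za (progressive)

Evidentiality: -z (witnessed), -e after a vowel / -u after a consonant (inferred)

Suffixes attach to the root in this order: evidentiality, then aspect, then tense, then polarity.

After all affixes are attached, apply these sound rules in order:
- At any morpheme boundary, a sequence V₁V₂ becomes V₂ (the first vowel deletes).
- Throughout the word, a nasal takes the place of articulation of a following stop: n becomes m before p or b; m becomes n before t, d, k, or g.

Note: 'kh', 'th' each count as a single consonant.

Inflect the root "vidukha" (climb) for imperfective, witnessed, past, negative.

Attach evidentiality witnessed -z → vidukhaz.
Attach aspect imperfective -i → vidukhazi.
Attach tense past -lo → vidukhazilo.
Attach polarity negative -a → vidukhaziloa.
Apply vowel deletion: vidukhaziloa → vidukhazila.
Nasal assimilation: no change.

vidukhazila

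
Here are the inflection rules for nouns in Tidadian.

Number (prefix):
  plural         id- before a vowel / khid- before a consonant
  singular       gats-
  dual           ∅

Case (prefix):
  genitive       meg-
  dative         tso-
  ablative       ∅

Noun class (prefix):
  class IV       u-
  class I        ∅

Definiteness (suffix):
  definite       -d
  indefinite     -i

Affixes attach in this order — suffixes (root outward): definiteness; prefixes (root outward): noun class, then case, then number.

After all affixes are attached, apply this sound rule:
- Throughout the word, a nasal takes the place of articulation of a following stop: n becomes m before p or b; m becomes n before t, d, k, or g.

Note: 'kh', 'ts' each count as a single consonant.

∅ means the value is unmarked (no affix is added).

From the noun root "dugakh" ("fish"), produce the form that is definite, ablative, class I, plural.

khiddugakhd

Attach definiteness definite -d → dugakhd.
noun class = class I: zero marking, form stays dugakhd.
case = ablative: zero marking, form stays dugakhd.
Attach number plural khid- (before consonant 'd') → khiddugakhd.
Nasal assimilation: no change.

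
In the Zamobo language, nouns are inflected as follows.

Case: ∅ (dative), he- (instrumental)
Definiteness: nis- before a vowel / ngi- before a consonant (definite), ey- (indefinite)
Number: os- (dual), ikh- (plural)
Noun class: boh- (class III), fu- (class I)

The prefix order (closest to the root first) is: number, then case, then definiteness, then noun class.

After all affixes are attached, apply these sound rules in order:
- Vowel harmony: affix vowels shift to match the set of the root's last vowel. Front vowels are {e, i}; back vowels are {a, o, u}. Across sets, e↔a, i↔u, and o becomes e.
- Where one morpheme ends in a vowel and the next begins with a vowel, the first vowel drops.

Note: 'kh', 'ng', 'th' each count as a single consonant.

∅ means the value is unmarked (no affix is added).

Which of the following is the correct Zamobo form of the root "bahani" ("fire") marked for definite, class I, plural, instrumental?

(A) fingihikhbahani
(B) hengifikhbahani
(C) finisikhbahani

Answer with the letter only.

Attach number plural ikh- → ikhbahani.
Attach case instrumental he- → heikhbahani.
Attach definiteness definite ngi- (before consonant 'h') → ngiheikhbahani.
Attach noun class class I fu- → fungiheikhbahani.
Apply vowel harmony: fungiheikhbahani → fingiheikhbahani.
Apply vowel deletion: fingiheikhbahani → fingihikhbahani.
So the correct form is fingihikhbahani, option (A).
(B) hengifikhbahani is wrong: it has the affixes in the wrong order.
(C) finisikhbahani is wrong: it uses dative instead of instrumental for case.

A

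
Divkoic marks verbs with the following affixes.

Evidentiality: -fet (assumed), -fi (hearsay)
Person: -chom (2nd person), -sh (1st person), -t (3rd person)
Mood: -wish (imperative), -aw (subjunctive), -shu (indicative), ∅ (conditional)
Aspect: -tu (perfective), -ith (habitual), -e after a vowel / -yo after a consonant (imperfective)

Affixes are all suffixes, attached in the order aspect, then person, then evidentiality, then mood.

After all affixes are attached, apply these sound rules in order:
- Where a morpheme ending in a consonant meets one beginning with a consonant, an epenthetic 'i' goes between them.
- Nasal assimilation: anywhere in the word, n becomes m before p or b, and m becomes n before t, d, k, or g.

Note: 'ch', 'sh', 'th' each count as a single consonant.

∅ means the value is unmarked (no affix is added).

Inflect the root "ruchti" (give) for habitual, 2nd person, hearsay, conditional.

Attach aspect habitual -ith → ruchtiith.
Attach person 2nd person -chom → ruchtiithchom.
Attach evidentiality hearsay -fi → ruchtiithchomfi.
mood = conditional: zero marking, form stays ruchtiithchomfi.
Apply epenthesis: ruchtiithchomfi → ruchtiithichomifi.
Nasal assimilation: no change.

ruchtiithichomifi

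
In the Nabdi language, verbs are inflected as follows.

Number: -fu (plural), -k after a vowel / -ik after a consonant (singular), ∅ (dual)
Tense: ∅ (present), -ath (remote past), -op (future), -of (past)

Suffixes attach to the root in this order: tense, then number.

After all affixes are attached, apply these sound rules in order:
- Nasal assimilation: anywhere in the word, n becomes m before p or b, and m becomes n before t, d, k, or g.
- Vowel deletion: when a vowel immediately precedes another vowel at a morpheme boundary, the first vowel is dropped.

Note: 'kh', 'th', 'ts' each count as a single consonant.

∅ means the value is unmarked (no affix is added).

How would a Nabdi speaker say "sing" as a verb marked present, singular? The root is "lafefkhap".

tense = present: zero marking, form stays lafefkhap.
Attach number singular -ik (after consonant 'p') → lafefkhapik.
Nasal assimilation: no change.
Vowel deletion: no change.

lafefkhapik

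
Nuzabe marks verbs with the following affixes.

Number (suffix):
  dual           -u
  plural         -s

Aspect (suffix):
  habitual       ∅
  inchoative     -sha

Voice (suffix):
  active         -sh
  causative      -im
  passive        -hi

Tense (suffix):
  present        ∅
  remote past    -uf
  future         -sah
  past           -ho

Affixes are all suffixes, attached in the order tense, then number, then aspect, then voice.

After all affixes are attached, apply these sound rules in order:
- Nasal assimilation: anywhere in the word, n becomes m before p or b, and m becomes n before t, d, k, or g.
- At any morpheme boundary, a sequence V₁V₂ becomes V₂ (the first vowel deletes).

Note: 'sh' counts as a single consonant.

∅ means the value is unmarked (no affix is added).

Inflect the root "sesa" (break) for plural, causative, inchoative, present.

sesasshim

tense = present: zero marking, form stays sesa.
Attach number plural -s → sesas.
Attach aspect inchoative -sha → sesassha.
Attach voice causative -im → sesasshaim.
Nasal assimilation: no change.
Apply vowel deletion: sesasshaim → sesasshim.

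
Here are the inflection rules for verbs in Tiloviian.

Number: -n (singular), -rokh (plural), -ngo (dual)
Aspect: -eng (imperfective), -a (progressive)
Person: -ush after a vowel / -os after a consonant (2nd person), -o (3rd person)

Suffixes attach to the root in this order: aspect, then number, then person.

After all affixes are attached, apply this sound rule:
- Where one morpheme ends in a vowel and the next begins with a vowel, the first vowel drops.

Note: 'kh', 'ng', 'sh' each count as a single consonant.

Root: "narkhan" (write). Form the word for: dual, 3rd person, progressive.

narkhanango

Attach aspect progressive -a → narkhana.
Attach number dual -ngo → narkhanango.
Attach person 3rd person -o → narkhanangoo.
Apply vowel deletion: narkhanangoo → narkhanango.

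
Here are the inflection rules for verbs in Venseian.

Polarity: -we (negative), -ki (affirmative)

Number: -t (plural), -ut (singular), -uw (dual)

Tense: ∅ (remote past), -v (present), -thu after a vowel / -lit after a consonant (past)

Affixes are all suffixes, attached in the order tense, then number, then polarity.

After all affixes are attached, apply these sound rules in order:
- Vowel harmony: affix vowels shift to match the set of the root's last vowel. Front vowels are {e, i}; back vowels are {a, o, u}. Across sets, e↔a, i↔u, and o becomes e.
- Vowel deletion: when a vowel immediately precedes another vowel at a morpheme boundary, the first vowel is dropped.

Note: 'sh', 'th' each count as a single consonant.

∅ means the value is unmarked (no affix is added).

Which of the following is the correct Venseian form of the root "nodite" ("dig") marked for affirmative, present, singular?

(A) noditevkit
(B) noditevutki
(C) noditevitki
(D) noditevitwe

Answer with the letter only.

C

Attach tense present -v → noditev.
Attach number singular -ut → noditevut.
Attach polarity affirmative -ki → noditevutki.
Apply vowel harmony: noditevutki → noditevitki.
Vowel deletion: no change.
So the correct form is noditevitki, option (C).
(B) noditevutki is wrong: it fails to apply the sound rule(s).
(D) noditevitwe is wrong: it uses negative instead of affirmative for polarity.
(A) noditevkit is wrong: it has the affixes in the wrong order.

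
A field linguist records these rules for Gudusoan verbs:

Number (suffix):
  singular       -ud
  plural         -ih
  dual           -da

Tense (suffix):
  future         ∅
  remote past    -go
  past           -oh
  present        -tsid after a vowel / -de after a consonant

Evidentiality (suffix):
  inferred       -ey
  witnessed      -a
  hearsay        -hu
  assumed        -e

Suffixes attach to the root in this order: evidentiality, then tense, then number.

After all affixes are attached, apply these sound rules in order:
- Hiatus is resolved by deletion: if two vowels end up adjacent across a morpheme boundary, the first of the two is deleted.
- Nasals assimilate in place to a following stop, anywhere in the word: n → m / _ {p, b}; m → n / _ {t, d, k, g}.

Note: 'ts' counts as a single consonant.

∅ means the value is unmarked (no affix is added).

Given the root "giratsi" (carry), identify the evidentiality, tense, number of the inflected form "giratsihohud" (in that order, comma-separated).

Segment: giratsi-hu-oh-ud.
evidentiality: -hu → hearsay.
tense: -oh → past.
number: -ud → singular.

hearsay, past, singular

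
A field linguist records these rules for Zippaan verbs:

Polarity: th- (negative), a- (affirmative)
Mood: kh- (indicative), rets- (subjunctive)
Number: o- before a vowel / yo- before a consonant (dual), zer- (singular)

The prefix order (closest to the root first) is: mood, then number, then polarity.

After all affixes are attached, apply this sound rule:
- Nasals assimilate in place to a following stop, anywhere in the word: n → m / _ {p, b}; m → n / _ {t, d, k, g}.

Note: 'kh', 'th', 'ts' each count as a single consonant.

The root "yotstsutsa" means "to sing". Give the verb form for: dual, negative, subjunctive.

Attach mood subjunctive rets- → retsyotstsutsa.
Attach number dual yo- (before consonant 'r') → yoretsyotstsutsa.
Attach polarity negative th- → thyoretsyotstsutsa.
Nasal assimilation: no change.

thyoretsyotstsutsa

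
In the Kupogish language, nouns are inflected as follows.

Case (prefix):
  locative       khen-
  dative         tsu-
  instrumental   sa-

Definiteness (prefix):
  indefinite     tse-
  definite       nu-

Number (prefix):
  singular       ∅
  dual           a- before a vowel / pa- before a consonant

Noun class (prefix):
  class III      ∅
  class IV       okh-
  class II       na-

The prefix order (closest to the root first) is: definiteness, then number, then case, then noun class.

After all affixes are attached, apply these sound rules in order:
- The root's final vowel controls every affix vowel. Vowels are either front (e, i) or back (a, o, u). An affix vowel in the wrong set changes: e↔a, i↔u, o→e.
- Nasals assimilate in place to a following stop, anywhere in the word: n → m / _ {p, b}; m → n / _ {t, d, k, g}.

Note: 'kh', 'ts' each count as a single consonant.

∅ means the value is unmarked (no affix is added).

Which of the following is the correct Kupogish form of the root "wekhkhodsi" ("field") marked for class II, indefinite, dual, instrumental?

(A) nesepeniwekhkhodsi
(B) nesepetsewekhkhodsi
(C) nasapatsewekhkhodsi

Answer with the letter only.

Attach definiteness indefinite tse- → tsewekhkhodsi.
Attach number dual pa- (before consonant 'ts') → patsewekhkhodsi.
Attach case instrumental sa- → sapatsewekhkhodsi.
Attach noun class class II na- → nasapatsewekhkhodsi.
Apply vowel harmony: nasapatsewekhkhodsi → nesepetsewekhkhodsi.
Nasal assimilation: no change.
So the correct form is nesepetsewekhkhodsi, option (B).
(C) nasapatsewekhkhodsi is wrong: it fails to apply the sound rule(s).
(A) nesepeniwekhkhodsi is wrong: it uses definite instead of indefinite for definiteness.

B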